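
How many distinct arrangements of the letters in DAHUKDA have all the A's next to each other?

Treat the 2 copies of A as a single block. The multiset to arrange is then {AA, D, D, H, K, U}, 6 items in all.
That gives (6)!/(2!) = 360 arrangements.

360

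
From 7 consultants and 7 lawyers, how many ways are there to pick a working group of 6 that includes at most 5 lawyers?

2996

Split by how many lawyers are chosen (0 through 5).
Sum: C(7,0)·C(7,6) + C(7,1)·C(7,5) + C(7,2)·C(7,4) + C(7,3)·C(7,3) + C(7,4)·C(7,2) + C(7,5)·C(7,1) = 7 + 147 + 735 + 1225 + 735 + 147 = 2996.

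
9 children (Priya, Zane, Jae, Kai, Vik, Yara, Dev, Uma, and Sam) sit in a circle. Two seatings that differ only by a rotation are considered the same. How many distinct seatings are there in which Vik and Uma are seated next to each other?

10080

Glue Vik and Uma into a block (2 internal orders). Seating 8 units around a circle gives (7)! arrangements.
So 2 × (7)! = 2 × 5040 = 10080.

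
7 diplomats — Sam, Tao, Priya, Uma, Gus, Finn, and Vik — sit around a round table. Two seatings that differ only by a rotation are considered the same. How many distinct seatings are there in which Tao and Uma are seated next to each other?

240

Treat {Tao, Uma} as one unit (2 internal orders) and seat the resulting 6 units around the table: (5)! circular arrangements.
So 2 × (5)! = 2 × 120 = 240.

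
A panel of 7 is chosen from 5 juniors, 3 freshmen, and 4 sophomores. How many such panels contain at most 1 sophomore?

120

Split by how many sophomores are chosen (0 through 1).
Sum: C(4,0)·C(8,7) + C(4,1)·C(8,6) = 8 + 112 = 120.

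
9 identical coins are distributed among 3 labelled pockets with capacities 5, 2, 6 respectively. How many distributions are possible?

12

Without the upper bounds there are C(11,2) = 55 ways to split 9 among 3 pockets.
Subtract solutions that violate a single cap (substitute x_i' = x_i − (cap_i+1)): x_1 ≥ 6 gives C(5,2) = 10; x_2 ≥ 3 gives C(8,2) = 28; x_3 ≥ 7 gives C(4,2) = 6. Together 44.
Add back pairs where two caps are both exceeded: 1 + 0 + 0 = 1.
By inclusion–exclusion the count is 55 − 44 + 1 = 12.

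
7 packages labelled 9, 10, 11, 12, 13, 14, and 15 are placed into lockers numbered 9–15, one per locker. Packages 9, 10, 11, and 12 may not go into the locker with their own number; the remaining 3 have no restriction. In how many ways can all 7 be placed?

Let Aᵢ (for 9 ≤ i ≤ 12) be the placements that put package i in its forbidden locker. Any j of these fix j positions, leaving (7−j)! ways to fill the rest, and there are C(4,j) ways to pick which j.
By inclusion–exclusion, the number of valid placements is Σ_{j=0}^{4} (−1)^j C(4,j)·(7−j)!.
Computing: 5040 − 2880 + 720 − 96 + 6 = 2790.

2790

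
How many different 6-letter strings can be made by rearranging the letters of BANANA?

The 6 letters of BANANA have repeats: A appearing 3 times and N appearing twice.
So there are 6! / (3!·2!) = 60 distinguishable arrangements.

60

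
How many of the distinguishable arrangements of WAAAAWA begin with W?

Fix W in the first position and arrange the remaining 6 letters.
Those 6 letters have A appearing 5 times, giving (6)!/(5!) = 6.

6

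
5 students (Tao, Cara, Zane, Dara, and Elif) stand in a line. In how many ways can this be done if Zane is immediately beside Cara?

Glue Zane and Cara into one block (2 internal orders), leaving 4 units to arrange in a row.
So the count is 2·(4)! = 48.

48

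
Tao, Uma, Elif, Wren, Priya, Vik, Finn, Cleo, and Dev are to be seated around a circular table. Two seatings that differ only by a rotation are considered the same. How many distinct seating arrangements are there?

Around a circle, 9 distinct people have 9!/9 = (8)! = 40320 rotationally distinct seatings.

40320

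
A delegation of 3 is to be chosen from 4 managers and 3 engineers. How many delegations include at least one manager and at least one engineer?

With no constraint there are C(7,3) = 35 possible selections.
Selections missing a whole group: no managers → C(3,3) = 1; no engineers → C(4,3) = 4.
Both groups omitted at once is impossible, so 35 − 5 = 30.

30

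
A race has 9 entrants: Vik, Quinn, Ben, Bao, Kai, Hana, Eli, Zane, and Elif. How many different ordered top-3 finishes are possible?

504

There are 9 choices for 1st place, 8 for 2nd, and 7 for 3rd.
That gives 9 × 8 × 7 = 504.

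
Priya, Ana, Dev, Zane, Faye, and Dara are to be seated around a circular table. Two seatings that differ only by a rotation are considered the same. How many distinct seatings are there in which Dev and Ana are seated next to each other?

48

Treat {Dev, Ana} as one unit (2 internal orders) and seat the resulting 5 units around the table: (4)! circular arrangements.
So 2 × (4)! = 2 × 24 = 48.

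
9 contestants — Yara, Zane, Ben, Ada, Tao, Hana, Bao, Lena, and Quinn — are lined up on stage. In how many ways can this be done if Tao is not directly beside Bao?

There are 9! = 362880 arrangements in all. If Tao and Bao are adjacent, merging them into one block gives 2·(8)! = 80640 arrangements.
Complementary counting: 362880 − 80640 = 282240.

282240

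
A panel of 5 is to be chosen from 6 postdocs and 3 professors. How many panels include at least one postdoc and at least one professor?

Total 5-person selections from all 9: C(9,5) = 126.
Selections missing a whole group: no postdocs → C(3,5) = 0; no professors → C(6,5) = 6.
Both groups omitted at once is impossible, so 126 − 6 = 120.

120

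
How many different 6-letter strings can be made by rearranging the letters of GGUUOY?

180

Letter multiplicities in GGUUOY: G×2, O×1, U×2, Y×1.
So there are 6! / (2!·2!) = 180 distinguishable arrangements.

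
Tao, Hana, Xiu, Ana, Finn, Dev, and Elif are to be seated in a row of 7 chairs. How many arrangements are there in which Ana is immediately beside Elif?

Glue Ana and Elif into one block (2 internal orders), leaving 6 units to arrange in a row.
That gives 2 × 6! = 2 × 720 = 1440.

1440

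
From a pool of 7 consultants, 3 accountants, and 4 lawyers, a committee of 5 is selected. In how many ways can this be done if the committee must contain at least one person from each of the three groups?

Total 5-person selections from all 14: C(14,5) = 2002.
Selections missing a whole group: no consultants → C(7,5) = 21; no accountants → C(11,5) = 462; no lawyers → C(10,5) = 252.
Add back selections omitting two groups (i.e. drawn from a single group): C(7,5) + C(3,5) + C(4,5) = 21.
By inclusion–exclusion: 2002 − 735 + 21 = 1288.

1288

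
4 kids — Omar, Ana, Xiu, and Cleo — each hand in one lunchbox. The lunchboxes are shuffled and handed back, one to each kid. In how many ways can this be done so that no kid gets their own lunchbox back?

Count assignments avoiding every fixed point. For any j of the 4 kids fixed to their own lunchbox, the other 4−j can be arranged in (4−j)! ways.
By inclusion–exclusion this is Σ_{j=0}^{4} (−1)^j C(4,j)·(4−j)!.
Computing: 24 − 24 + 12 − 4 + 1 = 9.

9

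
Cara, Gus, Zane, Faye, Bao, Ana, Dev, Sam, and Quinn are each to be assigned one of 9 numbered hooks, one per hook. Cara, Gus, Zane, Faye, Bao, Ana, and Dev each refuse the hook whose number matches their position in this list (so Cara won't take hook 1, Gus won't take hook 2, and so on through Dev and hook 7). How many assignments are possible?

Let Aᵢ (for 1 ≤ i ≤ 7) be the placements that put person i in their forbidden hook. Any j of these fix j positions, leaving (9−j)! ways to fill the rest, and there are C(7,j) ways to pick which j.
By inclusion–exclusion, the number of valid placements is Σ_{j=0}^{7} (−1)^j C(7,j)·(9−j)!.
Computing: 362880 − 282240 + 105840 − 25200 + 4200 − 504 + 42 − 2 = 165016.

165016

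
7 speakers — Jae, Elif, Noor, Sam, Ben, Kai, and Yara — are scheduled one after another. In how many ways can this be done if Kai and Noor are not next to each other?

3600

Of the 7! = 5040 arrangements, those with Kai and Noor adjacent number 2 × 6! = 1440 (treat the pair as a block with 2 internal orders).
Complementary counting: 5040 − 1440 = 3600.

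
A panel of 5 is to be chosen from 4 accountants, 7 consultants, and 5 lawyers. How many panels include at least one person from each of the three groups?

Unrestricted: C(16,5) = 4368 ways to pick any 5 of the 16.
Selections missing a whole group: no accountants → C(12,5) = 792; no consultants → C(9,5) = 126; no lawyers → C(11,5) = 462.
Add back selections omitting two groups (i.e. drawn from a single group): C(4,5) + C(7,5) + C(5,5) = 22.
By inclusion–exclusion: 4368 − 1380 + 22 = 3010.

3010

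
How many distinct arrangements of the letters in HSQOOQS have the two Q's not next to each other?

450

There are 7!/(2!·2!·2!) = 630 arrangements of HSQOOQS in total.
If the two Q's are adjacent, glue them into one block, leaving 6 items to arrange: (6)!/(2!·2!) = 180 ways.
Subtracting, 630 − 180 = 450 arrangements keep the Q's apart.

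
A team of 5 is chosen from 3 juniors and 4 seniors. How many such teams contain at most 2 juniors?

15

Split by how many juniors are chosen (0 through 2).
Sum: C(3,0)·C(4,5) + C(3,1)·C(4,4) + C(3,2)·C(4,3) = 0 + 3 + 12 = 15.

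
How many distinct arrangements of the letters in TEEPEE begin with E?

20

Fix E in the first position and arrange the remaining 5 letters.
Those 5 letters have E appearing 3 times, giving (5)!/(3!) = 20.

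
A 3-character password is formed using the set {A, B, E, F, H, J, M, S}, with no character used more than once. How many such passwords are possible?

336

With no repetition, fill the 3 characters in order: 8 choices, then 7, down to 6.
That product is 8 × 7 × 6 = 336.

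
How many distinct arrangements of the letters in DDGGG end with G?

With the last slot taken by G, it remains to arrange the other 4 letters (DDGG).
Those 4 letters have D appearing twice and G appearing twice, giving (4)!/(2!·2!) = 6.

6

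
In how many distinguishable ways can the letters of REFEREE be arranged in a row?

Letter multiplicities in REFEREE: E×4, F×1, R×2.
So there are 7! / (4!·2!) = 105 distinguishable arrangements.

105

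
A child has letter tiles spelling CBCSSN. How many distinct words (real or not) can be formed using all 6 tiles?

180

Letter multiplicities in CBCSSN: B×1, C×2, N×1, S×2.
The number of distinct arrangements is 6!/(2!·2!) = 720/4 = 180.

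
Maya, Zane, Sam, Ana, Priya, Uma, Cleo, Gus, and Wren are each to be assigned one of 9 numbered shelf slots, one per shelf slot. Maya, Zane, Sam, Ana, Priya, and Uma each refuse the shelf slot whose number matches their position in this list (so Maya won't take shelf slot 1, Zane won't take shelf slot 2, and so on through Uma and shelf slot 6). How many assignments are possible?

183822

Let Aᵢ (for 1 ≤ i ≤ 6) be the placements that put person i in their forbidden shelf slot. Any j of these fix j positions, leaving (9−j)! ways to fill the rest, and there are C(6,j) ways to pick which j.
By inclusion–exclusion, the number of valid placements is Σ_{j=0}^{6} (−1)^j C(6,j)·(9−j)!.
Computing: 362880 − 241920 + 75600 − 14400 + 1800 − 144 + 6 = 183822.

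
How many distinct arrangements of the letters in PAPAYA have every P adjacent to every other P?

20

Treat the 2 copies of P as a single block. The multiset to arrange is then {PP, A, A, A, Y}, 5 items in all.
That gives (5)!/(3!) = 20 arrangements.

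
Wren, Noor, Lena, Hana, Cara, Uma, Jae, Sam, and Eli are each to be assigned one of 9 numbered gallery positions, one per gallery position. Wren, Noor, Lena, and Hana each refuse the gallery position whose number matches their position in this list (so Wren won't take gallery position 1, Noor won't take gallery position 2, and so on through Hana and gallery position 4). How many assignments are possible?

229080

Let Aᵢ (for 1 ≤ i ≤ 4) be the placements that put person i in their forbidden gallery position. Any j of these fix j positions, leaving (9−j)! ways to fill the rest, and there are C(4,j) ways to pick which j.
By inclusion–exclusion, the number of valid placements is Σ_{j=0}^{4} (−1)^j C(4,j)·(9−j)!.
Computing: 362880 − 161280 + 30240 − 2880 + 120 = 229080.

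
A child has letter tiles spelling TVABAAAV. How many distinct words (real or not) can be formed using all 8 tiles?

840

The 8 letters of TVABAAAV have repeats: A appearing 4 times and V appearing twice.
Dividing 8! = 40320 by 4!·2! = 48 for the repeated letters gives 840.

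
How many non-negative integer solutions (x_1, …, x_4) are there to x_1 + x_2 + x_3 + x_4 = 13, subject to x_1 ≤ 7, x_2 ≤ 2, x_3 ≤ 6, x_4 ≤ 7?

Ignoring the caps, the number of non-negative solutions to x_1+…+x_4 = 13 is C(16,3) = 560.
Subtract solutions that violate a single cap (substitute x_i' = x_i − (cap_i+1)): x_1 ≥ 8 gives C(8,3) = 56; x_2 ≥ 3 gives C(13,3) = 286; x_3 ≥ 7 gives C(9,3) = 84; x_4 ≥ 8 gives C(8,3) = 56. Together 482.
Add back pairs where two caps are both exceeded: 10 + 0 + 0 + 20 + 10 + 0 = 40.
By inclusion–exclusion the count is 560 − 482 + 40 = 118.

118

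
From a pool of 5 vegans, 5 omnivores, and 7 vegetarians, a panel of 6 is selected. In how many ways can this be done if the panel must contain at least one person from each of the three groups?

10325

Total 6-person selections from all 17: C(17,6) = 12376.
Selections missing a whole group: no vegans → C(12,6) = 924; no omnivores → C(12,6) = 924; no vegetarians → C(10,6) = 210.
Add back selections omitting two groups (i.e. drawn from a single group): C(5,6) + C(5,6) + C(7,6) = 7.
By inclusion–exclusion: 12376 − 2058 + 7 = 10325.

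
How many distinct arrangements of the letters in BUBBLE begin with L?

Fix L in the first position and arrange the remaining 5 letters.
Those 5 letters have B appearing 3 times, giving (5)!/(3!) = 20.

20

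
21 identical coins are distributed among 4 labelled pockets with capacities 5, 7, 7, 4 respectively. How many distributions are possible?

10

Ignoring the caps, the number of non-negative solutions to x_1+…+x_4 = 21 is C(24,3) = 2024.
Subtract solutions that violate a single cap (substitute x_i' = x_i − (cap_i+1)): x_1 ≥ 6 gives C(18,3) = 816; x_2 ≥ 8 gives C(16,3) = 560; x_3 ≥ 8 gives C(16,3) = 560; x_4 ≥ 5 gives C(19,3) = 969. Together 2905.
Add back pairs where two caps are both exceeded: 120 + 120 + 286 + 56 + 165 + 165 = 912.
Subtract triples: 0 + 10 + 10 + 1 = 21.
By inclusion–exclusion the count is 2024 − 2905 + 912 − 21 = 10.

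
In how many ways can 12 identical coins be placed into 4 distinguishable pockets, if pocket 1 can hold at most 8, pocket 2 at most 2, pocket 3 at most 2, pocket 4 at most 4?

Ignoring the caps, the number of non-negative solutions to x_1+…+x_4 = 12 is C(15,3) = 455.
Subtract solutions that violate a single cap (substitute x_i' = x_i − (cap_i+1)): x_1 ≥ 9 gives C(6,3) = 20; x_2 ≥ 3 gives C(12,3) = 220; x_3 ≥ 3 gives C(12,3) = 220; x_4 ≥ 5 gives C(10,3) = 120. Together 580.
Add back pairs where two caps are both exceeded: 1 + 1 + 0 + 84 + 35 + 35 = 156.
Subtract triples: 0 + 0 + 0 + 4 = 4.
By inclusion–exclusion the count is 455 − 580 + 156 − 4 = 27.

27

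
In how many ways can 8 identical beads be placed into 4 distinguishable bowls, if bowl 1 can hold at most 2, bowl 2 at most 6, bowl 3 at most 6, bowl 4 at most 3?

Ignoring the caps, the number of non-negative solutions to x_1+…+x_4 = 8 is C(11,3) = 165.
Subtract solutions that violate a single cap (substitute x_i' = x_i − (cap_i+1)): x_1 ≥ 3 gives C(8,3) = 56; x_2 ≥ 7 gives C(4,3) = 4; x_3 ≥ 7 gives C(4,3) = 4; x_4 ≥ 4 gives C(7,3) = 35. Together 99.
Add back pairs where two caps are both exceeded: 0 + 0 + 4 + 0 + 0 + 0 = 4.
By inclusion–exclusion the count is 165 − 99 + 4 = 70.

70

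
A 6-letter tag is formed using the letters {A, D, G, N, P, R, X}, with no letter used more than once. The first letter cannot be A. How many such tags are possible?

4320

The first letter has 7−1 = 6 choices (anything except A).
The remaining 5 letters are filled from the other 6 symbols without repetition: 6 × 5 × 4 × 3 × 2 = 720.
Total: 6 × 720 = 4320.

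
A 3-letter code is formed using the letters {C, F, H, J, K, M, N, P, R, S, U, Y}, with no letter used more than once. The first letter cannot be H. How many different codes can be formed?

1210

The first letter has 12−1 = 11 choices (anything except H).
The remaining 2 letters are filled from the other 11 symbols without repetition: 11 × 10 = 110.
Total: 11 × 110 = 1210.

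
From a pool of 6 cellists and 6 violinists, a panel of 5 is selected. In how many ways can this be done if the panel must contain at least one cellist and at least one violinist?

With no constraint there are C(12,5) = 792 possible selections.
Subtract selections that omit an entire group: no cellists → C(6,5) = 6; no violinists → C(6,5) = 6.
Both groups omitted at once is impossible, so 792 − 12 = 780.

780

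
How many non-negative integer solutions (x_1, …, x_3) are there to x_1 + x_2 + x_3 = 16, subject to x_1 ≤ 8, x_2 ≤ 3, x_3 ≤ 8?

10

Without the upper bounds there are C(18,2) = 153 ways to split 16 among 3 variables.
Subtract solutions that violate a single cap (substitute x_i' = x_i − (cap_i+1)): x_1 ≥ 9 gives C(9,2) = 36; x_2 ≥ 4 gives C(14,2) = 91; x_3 ≥ 9 gives C(9,2) = 36. Together 163.
Add back pairs where two caps are both exceeded: 10 + 0 + 10 = 20.
By inclusion–exclusion the count is 153 − 163 + 20 = 10.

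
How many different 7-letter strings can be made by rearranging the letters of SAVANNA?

420

SAVANNA has 7 letters with A appearing 3 times and N appearing twice.
The number of distinct arrangements is 7!/(3!·2!) = 5040/12 = 420.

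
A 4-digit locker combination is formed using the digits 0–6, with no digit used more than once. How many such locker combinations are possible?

840

This is a permutation of 4 out of 7: P(7,4) = 7!/3!.
7 × 6 × 5 × 4 = 840.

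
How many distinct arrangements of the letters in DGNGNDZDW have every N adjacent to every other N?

Treat the 2 copies of N as a single block. The multiset to arrange is then {NN, D, D, D, G, G, W, Z}, 8 items in all.
That gives (8)!/(3!·2!) = 3360 arrangements.

3360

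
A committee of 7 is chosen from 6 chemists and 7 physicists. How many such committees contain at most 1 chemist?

43

Split by how many chemists are chosen (0 through 1).
Sum: C(6,0)·C(7,7) + C(6,1)·C(7,6) = 1 + 42 = 43.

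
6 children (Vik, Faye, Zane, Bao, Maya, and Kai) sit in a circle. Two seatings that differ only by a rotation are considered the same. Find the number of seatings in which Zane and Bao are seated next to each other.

Glue Zane and Bao into a block (2 internal orders). Seating 5 units around a circle gives (4)! arrangements.
So 2 × (4)! = 2 × 24 = 48.

48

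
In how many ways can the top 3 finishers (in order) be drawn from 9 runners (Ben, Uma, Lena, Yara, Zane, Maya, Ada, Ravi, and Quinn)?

504

This is an ordered selection of 3 from 9: P(9,3).
That gives 9 × 8 × 7 = 504.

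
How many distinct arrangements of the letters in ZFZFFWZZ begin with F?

With the first slot taken by F, it remains to arrange the other 7 letters (ZZFFWZZ).
Those 7 letters have F appearing twice and Z appearing 4 times, giving (7)!/(4!·2!) = 105.

105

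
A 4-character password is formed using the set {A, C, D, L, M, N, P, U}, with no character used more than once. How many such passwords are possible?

With no repetition, fill the 4 characters in order: 8 choices, then 7, down to 5.
That product is 8 × 7 × 6 × 5 = 1680.

1680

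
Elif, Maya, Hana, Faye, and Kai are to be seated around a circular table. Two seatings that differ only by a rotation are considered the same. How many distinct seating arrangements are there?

24

Around a circle, 5 distinct people have 5!/5 = (4)! = 24 rotationally distinct seatings.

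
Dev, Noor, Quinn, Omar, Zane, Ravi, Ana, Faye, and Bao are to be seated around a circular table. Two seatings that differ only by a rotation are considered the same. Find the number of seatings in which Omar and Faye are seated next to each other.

10080

Glue Omar and Faye into a block (2 internal orders). Seating 8 units around a circle gives (7)! arrangements.
So 2 × (7)! = 2 × 5040 = 10080.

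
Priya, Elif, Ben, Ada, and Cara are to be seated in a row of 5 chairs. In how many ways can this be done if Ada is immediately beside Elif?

Treat {Ada, Elif} as a single unit. There are 4 units to order, and the pair itself can be ordered 2 ways.
So the count is 2·(4)! = 48.

48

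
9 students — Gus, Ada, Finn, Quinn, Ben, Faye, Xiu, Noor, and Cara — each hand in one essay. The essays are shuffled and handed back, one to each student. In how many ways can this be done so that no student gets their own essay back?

133496

This is the derangement count D_9: permutations of 9 items with no fixed point.
By inclusion–exclusion this is Σ_{j=0}^{9} (−1)^j C(9,j)·(9−j)!.
Computing: 362880 − 362880 + 181440 − 60480 + 15120 − 3024 + 504 − 72 + 9 − 1 = 133496.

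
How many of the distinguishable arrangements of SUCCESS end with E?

60

Fix E in the last position and arrange the remaining 6 letters.
Those 6 letters have C appearing twice and S appearing 3 times, giving (6)!/(3!·2!) = 60.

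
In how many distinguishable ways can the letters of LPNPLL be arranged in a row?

60

Letter multiplicities in LPNPLL: L×3, N×1, P×2.
So there are 6! / (3!·2!) = 60 distinguishable arrangements.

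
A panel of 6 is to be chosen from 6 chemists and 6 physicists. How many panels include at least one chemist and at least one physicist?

Total 6-person selections from all 12: C(12,6) = 924.
Subtract selections that omit an entire group: no chemists → C(6,6) = 1; no physicists → C(6,6) = 1.
Both groups omitted at once is impossible, so 924 − 2 = 922.

922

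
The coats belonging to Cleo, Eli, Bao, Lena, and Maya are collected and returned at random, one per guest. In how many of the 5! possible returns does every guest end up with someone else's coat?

Let Aᵢ be the assignments in which guest i gets their own coat. We want the size of the complement of A₁∪…∪A_5.
By inclusion–exclusion this is Σ_{j=0}^{5} (−1)^j C(5,j)·(5−j)!.
Computing: 120 − 120 + 60 − 20 + 5 − 1 = 44.

44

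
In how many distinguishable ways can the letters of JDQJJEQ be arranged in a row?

420

The 7 letters of JDQJJEQ have repeats: J appearing 3 times and Q appearing twice.
So there are 7! / (3!·2!) = 420 distinguishable arrangements.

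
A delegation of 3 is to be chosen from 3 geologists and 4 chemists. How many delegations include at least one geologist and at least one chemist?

Total 3-person selections from all 7: C(7,3) = 35.
Selections missing a whole group: no geologists → C(4,3) = 4; no chemists → C(3,3) = 1.
Both groups omitted at once is impossible, so 35 − 5 = 30.

30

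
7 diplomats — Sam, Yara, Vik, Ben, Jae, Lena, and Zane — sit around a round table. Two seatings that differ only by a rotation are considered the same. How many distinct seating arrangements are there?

720

Around a circle, 7 distinct people have 7!/7 = (6)! = 720 rotationally distinct seatings.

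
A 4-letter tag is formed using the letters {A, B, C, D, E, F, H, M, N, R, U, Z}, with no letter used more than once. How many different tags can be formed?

This is a permutation of 4 out of 12: P(12,4) = 12!/8!.
That product is 12 × 11 × 10 × 9 = 11880.

11880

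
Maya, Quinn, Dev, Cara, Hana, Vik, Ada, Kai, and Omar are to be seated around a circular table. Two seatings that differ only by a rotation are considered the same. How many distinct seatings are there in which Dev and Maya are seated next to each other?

Treat {Dev, Maya} as one unit (2 internal orders) and seat the resulting 8 units around the table: (7)! circular arrangements.
So 2 × (7)! = 2 × 5040 = 10080.

10080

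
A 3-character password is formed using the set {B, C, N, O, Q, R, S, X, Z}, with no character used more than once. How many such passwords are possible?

504

Choose and order 3 of the 9 symbols: the first character has 9 options, the next 8, then 7.
That product is 9 × 8 × 7 = 504.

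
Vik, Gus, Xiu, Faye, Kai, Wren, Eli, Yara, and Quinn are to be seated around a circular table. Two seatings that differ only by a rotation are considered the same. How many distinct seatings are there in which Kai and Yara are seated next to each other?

10080

Treat {Kai, Yara} as one unit (2 internal orders) and seat the resulting 8 units around the table: (7)! circular arrangements.
So 2 × (7)! = 2 × 5040 = 10080.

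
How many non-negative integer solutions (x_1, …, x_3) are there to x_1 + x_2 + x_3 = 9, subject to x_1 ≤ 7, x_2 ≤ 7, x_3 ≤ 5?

39

By stars and bars, unrestricted non-negative solutions to x_1+…+x_3 = 9 number C(9+2,2) = 55.
Subtract solutions that violate a single cap (substitute x_i' = x_i − (cap_i+1)): x_1 ≥ 8 gives C(3,2) = 3; x_2 ≥ 8 gives C(3,2) = 3; x_3 ≥ 6 gives C(5,2) = 10. Together 16.
No two caps can be exceeded simultaneously, so the pair terms are all 0.
By inclusion–exclusion the count is 55 − 16 + 0 = 39.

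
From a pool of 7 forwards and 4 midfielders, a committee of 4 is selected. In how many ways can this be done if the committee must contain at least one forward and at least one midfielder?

With no constraint there are C(11,4) = 330 possible selections.
Selections missing a whole group: no forwards → C(4,4) = 1; no midfielders → C(7,4) = 35.
Both groups omitted at once is impossible, so 330 − 36 = 294.

294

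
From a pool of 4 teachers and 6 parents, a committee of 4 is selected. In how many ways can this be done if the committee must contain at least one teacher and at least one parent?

Unrestricted: C(10,4) = 210 ways to pick any 4 of the 10.
Subtract selections that omit an entire group: no teachers → C(6,4) = 15; no parents → C(4,4) = 1.
Both groups omitted at once is impossible, so 210 − 16 = 194.

194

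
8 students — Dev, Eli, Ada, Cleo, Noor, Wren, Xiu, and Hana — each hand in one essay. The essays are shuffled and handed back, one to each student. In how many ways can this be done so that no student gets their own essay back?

14833

Let Aᵢ be the assignments in which student i gets their own essay. We want the size of the complement of A₁∪…∪A_8.
By inclusion–exclusion this is Σ_{j=0}^{8} (−1)^j C(8,j)·(8−j)!.
Computing: 40320 − 40320 + 20160 − 6720 + 1680 − 336 + 56 − 8 + 1 = 14833.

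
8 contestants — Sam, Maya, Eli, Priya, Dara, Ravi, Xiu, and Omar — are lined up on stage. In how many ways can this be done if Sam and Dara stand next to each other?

Treat {Sam, Dara} as a single unit. There are 7 units to order, and the pair itself can be ordered 2 ways.
So the count is 2·(7)! = 10080.

10080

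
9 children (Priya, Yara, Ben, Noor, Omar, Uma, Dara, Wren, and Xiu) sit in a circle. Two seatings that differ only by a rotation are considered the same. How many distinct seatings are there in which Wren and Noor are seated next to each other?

Treat {Wren, Noor} as one unit (2 internal orders) and seat the resulting 8 units around the table: (7)! circular arrangements.
So 2 × (7)! = 2 × 5040 = 10080.

10080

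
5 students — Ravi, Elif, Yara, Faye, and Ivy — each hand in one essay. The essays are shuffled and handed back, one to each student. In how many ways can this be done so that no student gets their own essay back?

Count assignments avoiding every fixed point. For any j of the 5 students fixed to their own essay, the other 5−j can be arranged in (5−j)! ways.
By inclusion–exclusion this is Σ_{j=0}^{5} (−1)^j C(5,j)·(5−j)!.
Computing: 120 − 120 + 60 − 20 + 5 − 1 = 44.

44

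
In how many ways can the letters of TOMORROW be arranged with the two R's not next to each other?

2520

Total arrangements of TOMORROW: 8!/(3!·2!) = 3360.
If the two R's are adjacent, glue them into one block, leaving 7 items to arrange: (7)!/(3!) = 840 ways.
Hence 3360 − 840 = 2520.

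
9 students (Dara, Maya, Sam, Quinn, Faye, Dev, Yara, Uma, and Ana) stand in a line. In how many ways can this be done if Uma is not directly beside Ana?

282240

Of the 9! = 362880 arrangements, those with Uma and Ana adjacent number 2 × 8! = 80640 (treat the pair as a block with 2 internal orders).
So 362880 − 80640 = 282240 arrangements keep them apart.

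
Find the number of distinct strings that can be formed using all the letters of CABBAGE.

1260

The 7 letters of CABBAGE have repeats: A appearing twice and B appearing twice.
The number of distinct arrangements is 7!/(2!·2!) = 5040/4 = 1260.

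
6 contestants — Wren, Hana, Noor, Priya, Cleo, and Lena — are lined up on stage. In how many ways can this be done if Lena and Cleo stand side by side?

Treat {Lena, Cleo} as a single unit. There are 5 units to order, and the pair itself can be ordered 2 ways.
That gives 2 × 5! = 2 × 120 = 240.

240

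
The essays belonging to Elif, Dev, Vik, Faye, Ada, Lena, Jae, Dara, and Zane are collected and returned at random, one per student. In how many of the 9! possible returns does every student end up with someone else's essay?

Count assignments avoiding every fixed point. For any j of the 9 students fixed to their own essay, the other 9−j can be arranged in (9−j)! ways.
By inclusion–exclusion this is Σ_{j=0}^{9} (−1)^j C(9,j)·(9−j)!.
Computing: 362880 − 362880 + 181440 − 60480 + 15120 − 3024 + 504 − 72 + 9 − 1 = 133496.

133496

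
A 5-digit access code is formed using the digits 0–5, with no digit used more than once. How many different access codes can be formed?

With no repetition, fill the 5 digits in order: 6 choices, then 5, down to 2.
That product is 6 × 5 × 4 × 3 × 2 = 720.

720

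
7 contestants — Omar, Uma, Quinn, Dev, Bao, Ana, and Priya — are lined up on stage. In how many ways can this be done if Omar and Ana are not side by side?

There are 7! = 5040 arrangements in all. If Omar and Ana are adjacent, merging them into one block gives 2·(6)! = 1440 arrangements.
Complementary counting: 5040 − 1440 = 3600.

3600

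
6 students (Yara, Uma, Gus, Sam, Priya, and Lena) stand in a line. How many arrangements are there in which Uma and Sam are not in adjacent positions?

480

There are 6! = 720 arrangements in all. If Uma and Sam are adjacent, merging them into one block gives 2·(5)! = 240 arrangements.
So 720 − 240 = 480 arrangements keep them apart.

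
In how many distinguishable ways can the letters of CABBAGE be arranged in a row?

1260

The 7 letters of CABBAGE have repeats: A appearing twice and B appearing twice.
So there are 7! / (2!·2!) = 1260 distinguishable arrangements.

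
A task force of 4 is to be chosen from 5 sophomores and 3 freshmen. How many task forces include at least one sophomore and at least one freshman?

65

Total 4-person selections from all 8: C(8,4) = 70.
Selections missing a whole group: no sophomores → C(3,4) = 0; no freshmen → C(5,4) = 5.
Both groups omitted at once is impossible, so 70 − 5 = 65.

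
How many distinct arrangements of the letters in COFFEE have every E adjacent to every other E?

Treat the 2 copies of E as a single block. The multiset to arrange is then {EE, C, F, F, O}, 5 items in all.
That gives (5)!/(2!) = 60 arrangements.

60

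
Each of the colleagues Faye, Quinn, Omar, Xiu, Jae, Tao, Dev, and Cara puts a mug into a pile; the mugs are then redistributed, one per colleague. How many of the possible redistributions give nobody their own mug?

14833

Let Aᵢ be the assignments in which colleague i gets their own mug. We want the size of the complement of A₁∪…∪A_8.
By inclusion–exclusion this is Σ_{j=0}^{8} (−1)^j C(8,j)·(8−j)!.
Computing: 40320 − 40320 + 20160 − 6720 + 1680 − 336 + 56 − 8 + 1 = 14833.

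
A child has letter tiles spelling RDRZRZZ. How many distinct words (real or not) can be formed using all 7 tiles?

140

The 7 letters of RDRZRZZ have repeats: R appearing 3 times and Z appearing 3 times.
The number of distinct arrangements is 7!/(3!·3!) = 5040/36 = 140.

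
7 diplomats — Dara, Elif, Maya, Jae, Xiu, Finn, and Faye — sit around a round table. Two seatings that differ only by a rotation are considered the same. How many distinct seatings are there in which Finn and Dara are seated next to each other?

240

Treat {Finn, Dara} as one unit (2 internal orders) and seat the resulting 6 units around the table: (5)! circular arrangements.
So 2 × (5)! = 2 × 120 = 240.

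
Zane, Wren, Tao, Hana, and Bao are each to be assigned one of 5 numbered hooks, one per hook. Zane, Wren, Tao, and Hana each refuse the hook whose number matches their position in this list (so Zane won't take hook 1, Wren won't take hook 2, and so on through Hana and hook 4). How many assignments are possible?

Let Aᵢ (for 1 ≤ i ≤ 4) be the placements that put person i in their forbidden hook. Any j of these fix j positions, leaving (5−j)! ways to fill the rest, and there are C(4,j) ways to pick which j.
By inclusion–exclusion, the number of valid placements is Σ_{j=0}^{4} (−1)^j C(4,j)·(5−j)!.
Computing: 120 − 96 + 36 − 8 + 1 = 53.

53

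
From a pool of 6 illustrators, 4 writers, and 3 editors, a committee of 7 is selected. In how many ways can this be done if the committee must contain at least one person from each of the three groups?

With no constraint there are C(13,7) = 1716 possible selections.
Subtract selections that omit an entire group: no illustrators → C(7,7) = 1; no writers → C(9,7) = 36; no editors → C(10,7) = 120.
Add back selections omitting two groups (i.e. drawn from a single group): C(6,7) + C(4,7) + C(3,7) = 0.
By inclusion–exclusion: 1716 − 157 + 0 = 1559.

1559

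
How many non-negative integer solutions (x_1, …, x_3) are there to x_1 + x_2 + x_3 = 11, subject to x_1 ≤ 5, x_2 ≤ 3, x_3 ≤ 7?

14

By stars and bars, unrestricted non-negative solutions to x_1+…+x_3 = 11 number C(11+2,2) = 78.
Subtract solutions that violate a single cap (substitute x_i' = x_i − (cap_i+1)): x_1 ≥ 6 gives C(7,2) = 21; x_2 ≥ 4 gives C(9,2) = 36; x_3 ≥ 8 gives C(5,2) = 10. Together 67.
Add back pairs where two caps are both exceeded: 3 + 0 + 0 = 3.
By inclusion–exclusion the count is 78 − 67 + 3 = 14.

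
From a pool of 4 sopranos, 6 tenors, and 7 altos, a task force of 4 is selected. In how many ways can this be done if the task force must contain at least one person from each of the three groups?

1176

Unrestricted: C(17,4) = 2380 ways to pick any 4 of the 17.
Selections missing a whole group: no sopranos → C(13,4) = 715; no tenors → C(11,4) = 330; no altos → C(10,4) = 210.
Add back selections omitting two groups (i.e. drawn from a single group): C(4,4) + C(6,4) + C(7,4) = 51.
By inclusion–exclusion: 2380 − 1255 + 51 = 1176.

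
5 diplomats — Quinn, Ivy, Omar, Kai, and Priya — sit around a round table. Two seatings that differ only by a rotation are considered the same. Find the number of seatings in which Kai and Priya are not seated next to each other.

12

Without the restriction there are (4)! = 24 seatings.
Those with Kai next to Priya: fuse the pair into one unit and seat 4 units around a circle — 2·(3)! = 12.
Subtracting, 24 − 12 = 12.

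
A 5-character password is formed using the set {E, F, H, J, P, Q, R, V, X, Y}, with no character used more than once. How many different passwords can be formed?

With no repetition, fill the 5 characters in order: 10 choices, then 9, down to 6.
That product is 10 × 9 × 8 × 7 × 6 = 30240.

30240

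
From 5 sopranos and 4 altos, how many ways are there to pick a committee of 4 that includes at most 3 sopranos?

Split by how many sopranos are chosen (0 through 3).
Sum: C(5,0)·C(4,4) + C(5,1)·C(4,3) + C(5,2)·C(4,2) + C(5,3)·C(4,1) = 1 + 20 + 60 + 40 = 121.

121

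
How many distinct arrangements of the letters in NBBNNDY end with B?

120

With the last slot taken by B, it remains to arrange the other 6 letters (NBNNDY).
Those 6 letters have N appearing 3 times, giving (6)!/(3!) = 120.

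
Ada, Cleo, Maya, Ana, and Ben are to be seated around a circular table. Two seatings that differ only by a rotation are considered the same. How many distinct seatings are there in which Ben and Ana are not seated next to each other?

12

All circular seatings of 5 people number (4)! = 24.
Seatings with Ben beside Ana: treat them as a block with 2 internal orders, giving 2 × (3)! = 12.
Subtracting, 24 − 12 = 12.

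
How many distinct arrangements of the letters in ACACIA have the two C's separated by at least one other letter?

Total arrangements of ACACIA: 6!/(3!·2!) = 60.
Arrangements with the C's together: treat CC as one letter, giving (5)!/(3!) = 20.
Subtracting, 60 − 20 = 40 arrangements keep the C's apart.

40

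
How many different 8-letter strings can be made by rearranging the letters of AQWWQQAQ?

AQWWQQAQ has 8 letters with A appearing twice, Q appearing 4 times, and W appearing twice.
So there are 8! / (4!·2!·2!) = 420 distinguishable arrangements.

420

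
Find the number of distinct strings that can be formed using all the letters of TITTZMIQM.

15120

TITTZMIQM has 9 letters with I appearing twice, M appearing twice, and T appearing 3 times.
Dividing 9! = 362880 by 3!·2!·2! = 24 for the repeated letters gives 15120.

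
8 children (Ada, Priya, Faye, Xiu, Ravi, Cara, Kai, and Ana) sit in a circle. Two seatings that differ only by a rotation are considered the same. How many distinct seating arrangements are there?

5040

Fix one person's seat to break rotational symmetry; the remaining 7 people can be arranged in (7)! = 5040 ways.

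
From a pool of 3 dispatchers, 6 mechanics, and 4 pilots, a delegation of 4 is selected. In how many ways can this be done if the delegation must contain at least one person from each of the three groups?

Unrestricted: C(13,4) = 715 ways to pick any 4 of the 13.
Selections missing a whole group: no dispatchers → C(10,4) = 210; no mechanics → C(7,4) = 35; no pilots → C(9,4) = 126.
Add back selections omitting two groups (i.e. drawn from a single group): C(3,4) + C(6,4) + C(4,4) = 16.
By inclusion–exclusion: 715 − 371 + 16 = 360.

360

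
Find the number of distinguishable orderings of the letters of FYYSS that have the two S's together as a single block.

12

Treat the 2 copies of S as a single block. The multiset to arrange is then {SS, F, Y, Y}, 4 items in all.
That gives (4)!/(2!) = 12 arrangements.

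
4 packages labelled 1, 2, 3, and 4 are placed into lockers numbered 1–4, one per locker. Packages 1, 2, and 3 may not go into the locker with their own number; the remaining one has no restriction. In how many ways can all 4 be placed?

Let Aᵢ (for i ∈ {1, 2, 3}) be the placements that put package i in its forbidden locker. Any j of these fix j positions, leaving (4−j)! ways to fill the rest, and there are C(3,j) ways to pick which j.
By inclusion–exclusion, the number of valid placements is Σ_{j=0}^{3} (−1)^j C(3,j)·(4−j)!.
Computing: 24 − 18 + 6 − 1 = 11.

11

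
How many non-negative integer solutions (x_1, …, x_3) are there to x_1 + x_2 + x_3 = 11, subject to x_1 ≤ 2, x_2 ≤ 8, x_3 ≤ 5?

12

By stars and bars, unrestricted non-negative solutions to x_1+…+x_3 = 11 number C(11+2,2) = 78.
Subtract solutions that violate a single cap (substitute x_i' = x_i − (cap_i+1)): x_1 ≥ 3 gives C(10,2) = 45; x_2 ≥ 9 gives C(4,2) = 6; x_3 ≥ 6 gives C(7,2) = 21. Together 72.
Add back pairs where two caps are both exceeded: 0 + 6 + 0 = 6.
By inclusion–exclusion the count is 78 − 72 + 6 = 12.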